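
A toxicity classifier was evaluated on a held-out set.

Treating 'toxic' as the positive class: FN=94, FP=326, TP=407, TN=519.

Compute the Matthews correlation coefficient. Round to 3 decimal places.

MCC = (TP·TN − FP·FN) / √((TP+FP)(TP+FN)(TN+FP)(TN+FN))
Numerator = 407·519 − 326·94 = 180589
Denominator = √(733·501·845·613) = √190221185505 = 436143.5377
MCC = 180589 / 436143.5377 = 0.414

0.414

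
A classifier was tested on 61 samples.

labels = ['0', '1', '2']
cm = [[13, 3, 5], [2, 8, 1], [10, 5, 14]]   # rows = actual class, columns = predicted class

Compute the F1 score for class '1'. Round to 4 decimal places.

0.5926

Treat '1' as positive and all other classes as negative.
F1 score = 2·TP/(2·TP+FP+FN).
1: TP=8, FP=3+5=8, FN=2+1=3 → 16/27 = 0.59259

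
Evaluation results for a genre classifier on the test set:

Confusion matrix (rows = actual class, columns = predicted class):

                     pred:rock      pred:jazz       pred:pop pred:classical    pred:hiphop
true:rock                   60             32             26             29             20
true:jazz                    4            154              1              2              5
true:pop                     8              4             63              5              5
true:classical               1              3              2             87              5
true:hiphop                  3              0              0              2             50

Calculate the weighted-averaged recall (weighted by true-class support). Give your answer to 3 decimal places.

Per-class recall (TP/(TP+FN)):
  rock: TP=60, FN=32+26+29+20=107 → 60/167 = 0.3593
  jazz: TP=154, FN=4+1+2+5=12 → 154/166 = 0.9277
  pop: TP=63, FN=8+4+5+5=22 → 63/85 = 0.7412
  classical: TP=87, FN=1+3+2+5=11 → 87/98 = 0.8878
  hiphop: TP=50, FN=3+0+0+2=5 → 50/55 = 0.9091
Weighted-recall = Σ (supportᵢ/N)·recallᵢ with N=571: (167/571)·0.3593 + (166/571)·0.9277 + (85/571)·0.7412 + (98/571)·0.8878 + (55/571)·0.9091 = 0.725

0.725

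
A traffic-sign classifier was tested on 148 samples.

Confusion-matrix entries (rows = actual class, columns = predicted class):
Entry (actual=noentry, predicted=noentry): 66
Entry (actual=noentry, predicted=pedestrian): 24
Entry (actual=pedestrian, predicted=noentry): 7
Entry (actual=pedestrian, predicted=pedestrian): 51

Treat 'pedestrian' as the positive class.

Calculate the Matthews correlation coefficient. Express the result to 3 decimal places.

0.598

MCC = (TP·TN − FP·FN) / √((TP+FP)(TP+FN)(TN+FP)(TN+FN))
Numerator = 51·66 − 24·7 = 3198
Denominator = √(75·58·90·73) = √28579500 = 5345.9798
MCC = 3198 / 5345.9798 = 0.598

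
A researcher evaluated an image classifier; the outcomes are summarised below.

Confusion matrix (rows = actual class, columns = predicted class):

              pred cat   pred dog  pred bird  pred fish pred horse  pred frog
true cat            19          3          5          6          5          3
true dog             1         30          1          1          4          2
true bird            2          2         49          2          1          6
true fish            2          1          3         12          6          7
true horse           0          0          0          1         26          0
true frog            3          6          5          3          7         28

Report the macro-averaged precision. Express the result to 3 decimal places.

0.636

Per-class precision (TP/(TP+FP)):
  cat: TP=19, FP=1+2+2+0+3=8 → 19/27 = 0.7037
  dog: TP=30, FP=3+2+1+0+6=12 → 30/42 = 0.7143
  bird: TP=49, FP=5+1+3+0+5=14 → 49/63 = 0.7778
  fish: TP=12, FP=6+1+2+1+3=13 → 12/25 = 0.4800
  horse: TP=26, FP=5+4+1+6+7=23 → 26/49 = 0.5306
  frog: TP=28, FP=3+2+6+7+0=18 → 28/46 = 0.6087
Macro-precision = mean = (0.7037 + 0.7143 + 0.7778 + 0.4800 + 0.5306 + 0.6087) / 6 = 0.636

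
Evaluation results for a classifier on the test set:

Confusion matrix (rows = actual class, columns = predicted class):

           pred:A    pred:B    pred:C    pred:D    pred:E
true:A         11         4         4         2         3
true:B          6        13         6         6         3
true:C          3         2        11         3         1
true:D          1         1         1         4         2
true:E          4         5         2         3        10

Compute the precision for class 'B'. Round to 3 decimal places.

0.520

Take TP from the diagonal, FP from the rest of the 'B' prediction marginal, FN from the rest of the 'B' actual marginal.
precision = TP/(TP+FP).
B: TP=13, FP=4+2+1+5=12 → 13/25 = 0.5200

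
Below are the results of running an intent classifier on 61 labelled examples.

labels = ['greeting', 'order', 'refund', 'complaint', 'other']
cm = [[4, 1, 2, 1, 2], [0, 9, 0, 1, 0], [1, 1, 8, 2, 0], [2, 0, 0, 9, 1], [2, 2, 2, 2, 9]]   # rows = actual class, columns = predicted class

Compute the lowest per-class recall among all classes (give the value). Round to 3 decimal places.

Per-class recall (TP/(TP+FN)):
  greeting: TP=4, FN=1+2+1+2=6 → 4/10 = 0.4000
  order: TP=9, FN=0+0+1+0=1 → 9/10 = 0.9000
  refund: TP=8, FN=1+1+2+0=4 → 8/12 = 0.6667
  complaint: TP=9, FN=2+0+0+1=3 → 9/12 = 0.7500
  other: TP=9, FN=2+2+2+2=8 → 9/17 = 0.5294
Lowest is class 'greeting' with recall = 0.400.

0.400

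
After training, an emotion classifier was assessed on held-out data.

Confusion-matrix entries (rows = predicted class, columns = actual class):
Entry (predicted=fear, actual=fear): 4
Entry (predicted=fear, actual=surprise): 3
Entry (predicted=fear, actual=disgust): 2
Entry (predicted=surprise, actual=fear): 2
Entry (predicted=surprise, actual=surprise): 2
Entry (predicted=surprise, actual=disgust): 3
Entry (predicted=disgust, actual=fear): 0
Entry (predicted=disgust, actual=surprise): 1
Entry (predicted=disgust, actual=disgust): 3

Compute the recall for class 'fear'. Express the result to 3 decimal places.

0.667

Treat 'fear' as positive and all other classes as negative.
recall = TP/(TP+FN).
fear: TP=4, FN=2+0=2 → 4/6 = 0.6667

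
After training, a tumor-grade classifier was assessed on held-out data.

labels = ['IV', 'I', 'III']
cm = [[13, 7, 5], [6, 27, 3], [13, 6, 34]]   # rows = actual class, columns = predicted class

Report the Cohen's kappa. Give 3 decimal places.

Observed agreement pₒ = trace/N = 74/114 = 0.6491
Expected agreement pₑ = Σ (rowᵢ·colᵢ)/N² = (25·32 + 36·40 + 53·42)/114² = 0.3436
κ = (pₒ − pₑ)/(1 − pₑ) = (0.6491 − 0.3436)/(1 − 0.3436) = 0.465

0.465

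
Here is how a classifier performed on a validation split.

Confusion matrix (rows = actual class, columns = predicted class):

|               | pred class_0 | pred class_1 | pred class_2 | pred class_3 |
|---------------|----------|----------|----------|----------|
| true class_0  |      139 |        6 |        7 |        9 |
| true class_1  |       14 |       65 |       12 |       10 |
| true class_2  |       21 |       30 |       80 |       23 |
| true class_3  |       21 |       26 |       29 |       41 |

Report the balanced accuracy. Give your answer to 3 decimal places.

0.594

Balanced accuracy = mean of per-class recall.
  class_0: recall = 139/161 = 0.8634
  class_1: recall = 65/101 = 0.6436
  class_2: recall = 80/154 = 0.5195
  class_3: recall = 41/117 = 0.3504
Mean = (0.8634 + 0.6436 + 0.5195 + 0.3504) / 4 = 0.594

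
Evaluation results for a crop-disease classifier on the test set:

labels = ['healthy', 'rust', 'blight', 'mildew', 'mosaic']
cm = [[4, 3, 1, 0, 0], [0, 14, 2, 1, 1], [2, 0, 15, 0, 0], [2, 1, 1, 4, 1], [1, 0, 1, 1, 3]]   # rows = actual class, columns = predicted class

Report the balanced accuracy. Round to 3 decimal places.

0.621

Balanced accuracy = mean of per-class recall.
  healthy: recall = 4/8 = 0.5000
  rust: recall = 14/18 = 0.7778
  blight: recall = 15/17 = 0.8824
  mildew: recall = 4/9 = 0.4444
  mosaic: recall = 3/6 = 0.5000
Mean = (0.5000 + 0.7778 + 0.8824 + 0.4444 + 0.5000) / 5 = 0.621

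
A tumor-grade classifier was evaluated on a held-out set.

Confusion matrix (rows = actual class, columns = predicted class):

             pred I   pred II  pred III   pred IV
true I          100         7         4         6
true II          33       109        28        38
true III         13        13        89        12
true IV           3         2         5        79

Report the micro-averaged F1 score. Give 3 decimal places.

0.697

Micro-averaging pools counts across classes: ΣTP=377, ΣFP=164, ΣFN=164.
Micro-F1 score = 2·TP/(2·TP+FP+FN) on pooled counts = 0.697 (equals overall accuracy in single-label multiclass).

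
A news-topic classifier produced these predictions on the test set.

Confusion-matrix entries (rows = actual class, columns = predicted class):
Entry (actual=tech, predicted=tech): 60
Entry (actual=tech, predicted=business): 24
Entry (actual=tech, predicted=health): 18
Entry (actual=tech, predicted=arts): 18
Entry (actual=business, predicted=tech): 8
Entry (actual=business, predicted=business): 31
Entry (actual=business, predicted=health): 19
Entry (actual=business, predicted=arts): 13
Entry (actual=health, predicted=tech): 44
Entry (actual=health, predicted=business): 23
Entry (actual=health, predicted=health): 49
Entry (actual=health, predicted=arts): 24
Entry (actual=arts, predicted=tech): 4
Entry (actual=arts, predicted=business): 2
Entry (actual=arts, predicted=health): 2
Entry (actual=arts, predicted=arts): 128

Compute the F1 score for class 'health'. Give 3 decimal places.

Treat 'health' as positive and all other classes as negative.
F1 score = 2·TP/(2·TP+FP+FN).
health: TP=49, FP=18+19+2=39, FN=44+23+24=91 → 98/228 = 0.4298

0.430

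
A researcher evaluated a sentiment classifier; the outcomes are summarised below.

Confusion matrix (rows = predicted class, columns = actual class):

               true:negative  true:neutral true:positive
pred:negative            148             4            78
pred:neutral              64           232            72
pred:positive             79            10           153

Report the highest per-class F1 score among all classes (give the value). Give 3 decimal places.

Per-class F1 score (2·TP/(2·TP+FP+FN)):
  negative: TP=148, FP=4+78=82, FN=64+79=143 → 296/521 = 0.5681
  neutral: TP=232, FP=64+72=136, FN=4+10=14 → 464/614 = 0.7557
  positive: TP=153, FP=79+10=89, FN=78+72=150 → 306/545 = 0.5615
Highest is class 'neutral' with F1 score = 0.756.

0.756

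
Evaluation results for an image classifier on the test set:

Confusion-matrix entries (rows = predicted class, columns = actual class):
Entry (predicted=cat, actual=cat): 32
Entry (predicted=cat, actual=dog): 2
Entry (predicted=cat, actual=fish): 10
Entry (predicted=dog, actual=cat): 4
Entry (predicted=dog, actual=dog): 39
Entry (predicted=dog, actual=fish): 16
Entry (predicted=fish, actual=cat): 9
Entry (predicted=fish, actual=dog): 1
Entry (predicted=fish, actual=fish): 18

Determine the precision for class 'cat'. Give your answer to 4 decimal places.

Take TP from the diagonal, FP from the rest of the 'cat' prediction marginal, FN from the rest of the 'cat' actual marginal.
precision = TP/(TP+FP).
cat: TP=32, FP=2+10=12 → 32/44 = 0.72727

0.7273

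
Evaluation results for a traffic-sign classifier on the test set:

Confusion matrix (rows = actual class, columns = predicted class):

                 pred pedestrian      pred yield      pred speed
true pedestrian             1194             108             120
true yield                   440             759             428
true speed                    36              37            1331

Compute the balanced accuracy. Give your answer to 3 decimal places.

Balanced accuracy = mean of per-class recall.
  pedestrian: recall = 1194/1422 = 0.8397
  yield: recall = 759/1627 = 0.4665
  speed: recall = 1331/1404 = 0.9480
Mean = (0.8397 + 0.4665 + 0.9480) / 3 = 0.751

0.751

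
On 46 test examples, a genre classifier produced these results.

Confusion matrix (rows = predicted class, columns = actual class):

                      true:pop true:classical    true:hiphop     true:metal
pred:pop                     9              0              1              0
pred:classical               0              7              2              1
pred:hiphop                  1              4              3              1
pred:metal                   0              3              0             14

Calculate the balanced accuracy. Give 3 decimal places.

Balanced accuracy = mean of per-class recall.
  pop: recall = 9/10 = 0.9000
  classical: recall = 7/14 = 0.5000
  hiphop: recall = 3/6 = 0.5000
  metal: recall = 14/16 = 0.8750
Mean = (0.9000 + 0.5000 + 0.5000 + 0.8750) / 4 = 0.694

0.694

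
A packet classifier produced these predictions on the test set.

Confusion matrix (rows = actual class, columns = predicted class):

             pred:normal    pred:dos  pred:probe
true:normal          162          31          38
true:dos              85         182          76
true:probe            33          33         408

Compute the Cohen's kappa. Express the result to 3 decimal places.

Observed agreement pₒ = trace/N = 752/1048 = 0.7176
Expected agreement pₑ = Σ (rowᵢ·colᵢ)/N² = (231·280 + 343·246 + 474·522)/1048² = 0.3610
κ = (pₒ − pₑ)/(1 − pₑ) = (0.7176 − 0.3610)/(1 − 0.3610) = 0.558

0.558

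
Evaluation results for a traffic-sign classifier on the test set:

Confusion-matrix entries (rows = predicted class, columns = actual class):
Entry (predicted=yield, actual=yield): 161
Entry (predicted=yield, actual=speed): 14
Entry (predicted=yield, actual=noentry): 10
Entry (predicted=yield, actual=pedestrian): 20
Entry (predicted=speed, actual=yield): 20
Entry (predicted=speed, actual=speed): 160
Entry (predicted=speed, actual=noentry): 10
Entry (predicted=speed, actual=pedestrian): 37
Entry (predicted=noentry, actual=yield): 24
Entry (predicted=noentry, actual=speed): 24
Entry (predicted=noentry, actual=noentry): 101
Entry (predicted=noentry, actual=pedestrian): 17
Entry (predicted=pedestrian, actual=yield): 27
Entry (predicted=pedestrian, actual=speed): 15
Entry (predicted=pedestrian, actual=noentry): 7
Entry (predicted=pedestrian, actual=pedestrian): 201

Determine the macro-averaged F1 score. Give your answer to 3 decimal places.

0.729

Per-class F1 score (2·TP/(2·TP+FP+FN)):
  yield: TP=161, FP=14+10+20=44, FN=20+24+27=71 → 322/437 = 0.7368
  speed: TP=160, FP=20+10+37=67, FN=14+24+15=53 → 320/440 = 0.7273
  noentry: TP=101, FP=24+24+17=65, FN=10+10+7=27 → 202/294 = 0.6871
  pedestrian: TP=201, FP=27+15+7=49, FN=20+37+17=74 → 402/525 = 0.7657
Macro-F1 score = mean = (0.7368 + 0.7273 + 0.6871 + 0.7657) / 4 = 0.729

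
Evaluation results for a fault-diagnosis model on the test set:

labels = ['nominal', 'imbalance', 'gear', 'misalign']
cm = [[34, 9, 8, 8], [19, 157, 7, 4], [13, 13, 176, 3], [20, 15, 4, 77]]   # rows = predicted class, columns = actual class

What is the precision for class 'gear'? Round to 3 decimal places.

One-vs-rest for 'gear': TP = diagonal; FP = other classes predicted 'gear'; FN = 'gear' predicted as other.
precision = TP/(TP+FP).
gear: TP=176, FP=13+13+3=29 → 176/205 = 0.8585

0.859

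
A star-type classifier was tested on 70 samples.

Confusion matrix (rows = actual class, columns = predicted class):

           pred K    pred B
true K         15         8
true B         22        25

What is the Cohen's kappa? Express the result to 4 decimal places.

Observed agreement pₒ = trace/N = 40/70 = 0.57143
Expected agreement pₑ = Σ (rowᵢ·colᵢ)/N² = (23·37 + 47·33)/70² = 0.49020
κ = (pₒ − pₑ)/(1 − pₑ) = (0.57143 − 0.49020)/(1 − 0.49020) = 0.1593

0.1593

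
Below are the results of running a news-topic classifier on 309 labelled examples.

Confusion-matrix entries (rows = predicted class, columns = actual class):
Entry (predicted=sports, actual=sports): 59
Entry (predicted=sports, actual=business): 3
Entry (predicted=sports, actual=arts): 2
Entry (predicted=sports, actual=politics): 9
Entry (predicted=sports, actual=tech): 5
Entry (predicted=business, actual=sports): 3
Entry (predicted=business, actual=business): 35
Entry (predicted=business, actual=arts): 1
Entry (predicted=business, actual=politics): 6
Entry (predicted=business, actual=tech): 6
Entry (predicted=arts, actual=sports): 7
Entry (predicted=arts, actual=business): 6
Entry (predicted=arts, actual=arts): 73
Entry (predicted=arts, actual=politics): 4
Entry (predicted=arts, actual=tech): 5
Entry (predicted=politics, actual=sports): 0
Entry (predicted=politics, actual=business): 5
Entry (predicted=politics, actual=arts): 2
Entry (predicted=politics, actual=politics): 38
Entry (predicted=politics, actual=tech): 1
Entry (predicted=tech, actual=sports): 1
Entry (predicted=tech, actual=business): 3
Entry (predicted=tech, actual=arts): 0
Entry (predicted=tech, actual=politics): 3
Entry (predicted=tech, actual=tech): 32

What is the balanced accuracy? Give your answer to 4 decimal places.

0.7476

Balanced accuracy = mean of per-class recall.
  sports: recall = 59/70 = 0.84286
  business: recall = 35/52 = 0.67308
  arts: recall = 73/78 = 0.93590
  politics: recall = 38/60 = 0.63333
  tech: recall = 32/49 = 0.65306
Mean = (0.84286 + 0.67308 + 0.93590 + 0.63333 + 0.65306) / 5 = 0.7476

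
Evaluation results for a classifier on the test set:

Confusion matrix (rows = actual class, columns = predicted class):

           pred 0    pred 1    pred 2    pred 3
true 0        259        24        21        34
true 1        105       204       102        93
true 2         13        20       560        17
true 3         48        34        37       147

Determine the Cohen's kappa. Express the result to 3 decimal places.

Observed agreement pₒ = trace/N = 1170/1718 = 0.6810
Expected agreement pₑ = Σ (rowᵢ·colᵢ)/N² = (338·425 + 504·282 + 610·720 + 266·291)/1718² = 0.2719
κ = (pₒ − pₑ)/(1 − pₑ) = (0.6810 − 0.2719)/(1 − 0.2719) = 0.562

0.562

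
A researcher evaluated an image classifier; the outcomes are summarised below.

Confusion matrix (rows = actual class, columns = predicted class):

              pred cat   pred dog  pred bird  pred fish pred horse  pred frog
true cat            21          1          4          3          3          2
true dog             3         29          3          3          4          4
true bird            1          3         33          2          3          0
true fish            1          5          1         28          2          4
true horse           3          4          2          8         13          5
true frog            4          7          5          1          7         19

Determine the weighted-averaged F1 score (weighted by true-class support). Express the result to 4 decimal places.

Per-class F1 score (2·TP/(2·TP+FP+FN)):
  cat: TP=21, FP=3+1+1+3+4=12, FN=1+4+3+3+2=13 → 42/67 = 0.62687
  dog: TP=29, FP=1+3+5+4+7=20, FN=3+3+3+4+4=17 → 58/95 = 0.61053
  bird: TP=33, FP=4+3+1+2+5=15, FN=1+3+2+3+0=9 → 66/90 = 0.73333
  fish: TP=28, FP=3+3+2+8+1=17, FN=1+5+1+2+4=13 → 56/86 = 0.65116
  horse: TP=13, FP=3+4+3+2+7=19, FN=3+4+2+8+5=22 → 26/67 = 0.38806
  frog: TP=19, FP=2+4+0+4+5=15, FN=4+7+5+1+7=24 → 38/77 = 0.49351
Weighted-F1 score = Σ (supportᵢ/N)·F1 scoreᵢ with N=241: (34/241)·0.62687 + (46/241)·0.61053 + (42/241)·0.73333 + (41/241)·0.65116 + (35/241)·0.38806 + (43/241)·0.49351 = 0.5880

0.5880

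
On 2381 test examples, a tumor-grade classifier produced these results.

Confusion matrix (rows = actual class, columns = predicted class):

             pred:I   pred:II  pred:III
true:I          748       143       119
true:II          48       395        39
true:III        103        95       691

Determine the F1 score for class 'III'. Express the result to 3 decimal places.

One-vs-rest for 'III': TP = diagonal; FP = other classes predicted 'III'; FN = 'III' predicted as other.
F1 score = 2·TP/(2·TP+FP+FN).
III: TP=691, FP=119+39=158, FN=103+95=198 → 1382/1738 = 0.7952

0.795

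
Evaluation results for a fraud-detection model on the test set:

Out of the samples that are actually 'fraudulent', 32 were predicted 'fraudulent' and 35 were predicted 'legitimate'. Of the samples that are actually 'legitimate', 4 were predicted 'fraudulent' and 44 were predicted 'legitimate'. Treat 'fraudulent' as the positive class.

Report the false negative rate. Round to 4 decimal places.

FNR = FN/(FN+TP) = 35/(35+32) = 0.5224

0.5224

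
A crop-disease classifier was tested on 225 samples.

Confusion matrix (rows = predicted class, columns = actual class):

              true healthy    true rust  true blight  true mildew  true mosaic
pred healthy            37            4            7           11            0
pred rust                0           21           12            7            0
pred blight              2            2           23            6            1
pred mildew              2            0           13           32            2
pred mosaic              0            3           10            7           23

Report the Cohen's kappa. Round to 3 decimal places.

0.507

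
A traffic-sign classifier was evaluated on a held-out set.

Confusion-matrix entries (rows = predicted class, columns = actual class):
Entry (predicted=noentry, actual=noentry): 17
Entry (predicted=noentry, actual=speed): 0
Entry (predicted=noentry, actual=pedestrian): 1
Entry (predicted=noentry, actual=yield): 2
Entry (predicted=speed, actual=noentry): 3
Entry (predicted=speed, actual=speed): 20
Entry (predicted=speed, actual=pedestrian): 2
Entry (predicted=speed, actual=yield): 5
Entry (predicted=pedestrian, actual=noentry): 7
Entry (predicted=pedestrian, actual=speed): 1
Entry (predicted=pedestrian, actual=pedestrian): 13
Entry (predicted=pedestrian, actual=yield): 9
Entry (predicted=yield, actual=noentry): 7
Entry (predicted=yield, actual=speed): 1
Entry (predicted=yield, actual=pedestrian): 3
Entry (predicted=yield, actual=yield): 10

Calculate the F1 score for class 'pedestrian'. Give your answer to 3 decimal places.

0.531

F1 score = 2·TP/(2·TP+FP+FN).
pedestrian: TP=13, FP=7+1+9=17, FN=1+2+3=6 → 26/49 = 0.5306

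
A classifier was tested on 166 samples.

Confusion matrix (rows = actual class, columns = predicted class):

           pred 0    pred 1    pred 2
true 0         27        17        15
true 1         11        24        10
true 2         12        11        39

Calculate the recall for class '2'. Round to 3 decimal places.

Take TP from the diagonal, FP from the rest of the '2' prediction marginal, FN from the rest of the '2' actual marginal.
recall = TP/(TP+FN).
2: TP=39, FN=12+11=23 → 39/62 = 0.6290

0.629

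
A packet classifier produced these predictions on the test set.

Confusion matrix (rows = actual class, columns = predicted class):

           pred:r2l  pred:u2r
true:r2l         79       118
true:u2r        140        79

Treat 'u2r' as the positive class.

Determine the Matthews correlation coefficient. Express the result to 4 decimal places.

-0.2383

MCC = (TP·TN − FP·FN) / √((TP+FP)(TP+FN)(TN+FP)(TN+FN))
Numerator = 79·79 − 118·140 = -10279
Denominator = √(197·219·197·219) = √1861318449 = 43143.0000
MCC = -10279 / 43143.0000 = -0.2383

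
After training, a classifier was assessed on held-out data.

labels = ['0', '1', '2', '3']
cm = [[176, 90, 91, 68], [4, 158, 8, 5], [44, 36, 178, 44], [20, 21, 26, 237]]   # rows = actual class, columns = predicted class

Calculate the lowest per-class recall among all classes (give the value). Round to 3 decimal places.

0.414

Per-class recall (TP/(TP+FN)):
  0: TP=176, FN=90+91+68=249 → 176/425 = 0.4141
  1: TP=158, FN=4+8+5=17 → 158/175 = 0.9029
  2: TP=178, FN=44+36+44=124 → 178/302 = 0.5894
  3: TP=237, FN=20+21+26=67 → 237/304 = 0.7796
Lowest is class '0' with recall = 0.414.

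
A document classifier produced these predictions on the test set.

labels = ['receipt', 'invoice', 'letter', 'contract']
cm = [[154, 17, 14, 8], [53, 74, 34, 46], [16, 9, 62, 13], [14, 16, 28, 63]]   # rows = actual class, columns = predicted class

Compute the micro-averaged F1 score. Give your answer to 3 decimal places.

0.568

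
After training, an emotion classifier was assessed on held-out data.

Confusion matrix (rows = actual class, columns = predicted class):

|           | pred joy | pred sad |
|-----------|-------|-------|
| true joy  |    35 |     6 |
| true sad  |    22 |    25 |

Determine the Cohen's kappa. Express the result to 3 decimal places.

Observed agreement pₒ = trace/N = 60/88 = 0.6818
Expected agreement pₑ = Σ (rowᵢ·colᵢ)/N² = (41·57 + 47·31)/88² = 0.4899
κ = (pₒ − pₑ)/(1 − pₑ) = (0.6818 − 0.4899)/(1 − 0.4899) = 0.376

0.376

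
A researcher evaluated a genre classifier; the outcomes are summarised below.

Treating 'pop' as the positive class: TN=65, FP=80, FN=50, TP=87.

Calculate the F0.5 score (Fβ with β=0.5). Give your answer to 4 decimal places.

0.5404

Fβ = (1+β²)·TP / ((1+β²)·TP + β²·FN + FP), with β²=1/4
= 1.25·87 / (1.25·87 + 0.25·50 + 80) = 0.5404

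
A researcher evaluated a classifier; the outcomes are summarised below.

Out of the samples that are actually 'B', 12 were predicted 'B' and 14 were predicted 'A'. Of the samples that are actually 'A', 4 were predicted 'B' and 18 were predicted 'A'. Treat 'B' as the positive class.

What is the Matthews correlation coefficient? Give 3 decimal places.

MCC = (TP·TN − FP·FN) / √((TP+FP)(TP+FN)(TN+FP)(TN+FN))
Numerator = 12·18 − 4·14 = 160
Denominator = √(16·26·22·32) = √292864 = 541.1691
MCC = 160 / 541.1691 = 0.296

0.296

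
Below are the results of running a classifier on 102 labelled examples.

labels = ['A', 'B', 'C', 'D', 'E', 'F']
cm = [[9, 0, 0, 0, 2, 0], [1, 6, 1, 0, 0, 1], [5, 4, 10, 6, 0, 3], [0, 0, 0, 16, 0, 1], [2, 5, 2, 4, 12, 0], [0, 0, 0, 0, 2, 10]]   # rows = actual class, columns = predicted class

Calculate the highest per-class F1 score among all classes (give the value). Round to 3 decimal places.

Per-class F1 score (2·TP/(2·TP+FP+FN)):
  A: TP=9, FP=1+5+0+2+0=8, FN=0+0+0+2+0=2 → 18/28 = 0.6429
  B: TP=6, FP=0+4+0+5+0=9, FN=1+1+0+0+1=3 → 12/24 = 0.5000
  C: TP=10, FP=0+1+0+2+0=3, FN=5+4+6+0+3=18 → 20/41 = 0.4878
  D: TP=16, FP=0+0+6+4+0=10, FN=0+0+0+0+1=1 → 32/43 = 0.7442
  E: TP=12, FP=2+0+0+0+2=4, FN=2+5+2+4+0=13 → 24/41 = 0.5854
  F: TP=10, FP=0+1+3+1+0=5, FN=0+0+0+0+2=2 → 20/27 = 0.7407
Highest is class 'D' with F1 score = 0.744.

0.744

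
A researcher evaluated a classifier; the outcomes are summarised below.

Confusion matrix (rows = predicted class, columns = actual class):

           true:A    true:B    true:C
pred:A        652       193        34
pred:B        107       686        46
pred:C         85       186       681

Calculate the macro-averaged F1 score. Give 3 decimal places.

0.758

Per-class F1 score (2·TP/(2·TP+FP+FN)):
  A: TP=652, FP=193+34=227, FN=107+85=192 → 1304/1723 = 0.7568
  B: TP=686, FP=107+46=153, FN=193+186=379 → 1372/1904 = 0.7206
  C: TP=681, FP=85+186=271, FN=34+46=80 → 1362/1713 = 0.7951
Macro-F1 score = mean = (0.7568 + 0.7206 + 0.7951) / 3 = 0.758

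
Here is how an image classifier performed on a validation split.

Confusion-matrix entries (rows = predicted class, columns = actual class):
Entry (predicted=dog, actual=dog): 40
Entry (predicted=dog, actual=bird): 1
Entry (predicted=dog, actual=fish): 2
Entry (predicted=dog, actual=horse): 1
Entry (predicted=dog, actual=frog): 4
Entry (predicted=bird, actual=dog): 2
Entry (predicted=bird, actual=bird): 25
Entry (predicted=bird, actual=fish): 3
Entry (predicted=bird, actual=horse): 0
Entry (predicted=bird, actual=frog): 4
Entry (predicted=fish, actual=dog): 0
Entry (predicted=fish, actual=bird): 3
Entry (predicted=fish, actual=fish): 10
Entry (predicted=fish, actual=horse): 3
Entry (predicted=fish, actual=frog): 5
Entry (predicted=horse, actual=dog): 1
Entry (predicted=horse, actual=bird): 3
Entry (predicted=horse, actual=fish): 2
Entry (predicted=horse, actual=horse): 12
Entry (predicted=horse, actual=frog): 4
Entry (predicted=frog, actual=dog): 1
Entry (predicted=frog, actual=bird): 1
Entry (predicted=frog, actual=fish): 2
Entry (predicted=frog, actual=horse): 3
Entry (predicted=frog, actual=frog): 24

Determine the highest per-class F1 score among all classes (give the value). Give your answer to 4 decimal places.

Per-class F1 score (2·TP/(2·TP+FP+FN)):
  dog: TP=40, FP=1+2+1+4=8, FN=2+0+1+1=4 → 80/92 = 0.86957
  bird: TP=25, FP=2+3+0+4=9, FN=1+3+3+1=8 → 50/67 = 0.74627
  fish: TP=10, FP=0+3+3+5=11, FN=2+3+2+2=9 → 20/40 = 0.50000
  horse: TP=12, FP=1+3+2+4=10, FN=1+0+3+3=7 → 24/41 = 0.58537
  frog: TP=24, FP=1+1+2+3=7, FN=4+4+5+4=17 → 48/72 = 0.66667
Highest is class 'dog' with F1 score = 0.8696.

0.8696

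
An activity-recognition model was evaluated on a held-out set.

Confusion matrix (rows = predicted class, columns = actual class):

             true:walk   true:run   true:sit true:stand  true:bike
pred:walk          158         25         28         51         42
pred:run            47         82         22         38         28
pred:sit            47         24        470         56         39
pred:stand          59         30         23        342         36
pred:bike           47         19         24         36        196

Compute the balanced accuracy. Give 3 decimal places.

Balanced accuracy = mean of per-class recall.
  walk: recall = 158/358 = 0.4413
  run: recall = 82/180 = 0.4556
  sit: recall = 470/567 = 0.8289
  stand: recall = 342/523 = 0.6539
  bike: recall = 196/341 = 0.5748
Mean = (0.4413 + 0.4556 + 0.8289 + 0.6539 + 0.5748) / 5 = 0.591

0.591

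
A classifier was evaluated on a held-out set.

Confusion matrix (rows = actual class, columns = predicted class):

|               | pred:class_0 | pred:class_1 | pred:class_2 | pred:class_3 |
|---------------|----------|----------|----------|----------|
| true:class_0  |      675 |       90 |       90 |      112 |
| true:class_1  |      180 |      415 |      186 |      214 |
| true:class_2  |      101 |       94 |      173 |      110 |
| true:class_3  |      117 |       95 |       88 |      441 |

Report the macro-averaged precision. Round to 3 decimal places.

Per-class precision (TP/(TP+FP)):
  class_0: TP=675, FP=180+101+117=398 → 675/1073 = 0.6291
  class_1: TP=415, FP=90+94+95=279 → 415/694 = 0.5980
  class_2: TP=173, FP=90+186+88=364 → 173/537 = 0.3222
  class_3: TP=441, FP=112+214+110=436 → 441/877 = 0.5029
Macro-precision = mean = (0.6291 + 0.5980 + 0.3222 + 0.5029) / 4 = 0.513

0.513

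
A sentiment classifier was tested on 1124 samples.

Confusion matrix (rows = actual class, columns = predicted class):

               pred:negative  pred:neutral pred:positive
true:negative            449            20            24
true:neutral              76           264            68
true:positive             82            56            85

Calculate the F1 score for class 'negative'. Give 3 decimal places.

0.816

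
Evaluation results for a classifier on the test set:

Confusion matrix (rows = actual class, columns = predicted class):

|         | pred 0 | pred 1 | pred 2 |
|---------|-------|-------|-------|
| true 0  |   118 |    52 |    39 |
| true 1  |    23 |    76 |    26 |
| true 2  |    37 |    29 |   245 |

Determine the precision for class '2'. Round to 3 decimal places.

0.790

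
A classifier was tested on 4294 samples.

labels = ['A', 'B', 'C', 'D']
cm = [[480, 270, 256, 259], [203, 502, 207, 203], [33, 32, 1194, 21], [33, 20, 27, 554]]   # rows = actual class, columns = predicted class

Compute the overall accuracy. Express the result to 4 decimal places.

0.6358

Accuracy = trace / total = (480+502+1194+554=2730) / 4294 = 2730/4294 = 0.6358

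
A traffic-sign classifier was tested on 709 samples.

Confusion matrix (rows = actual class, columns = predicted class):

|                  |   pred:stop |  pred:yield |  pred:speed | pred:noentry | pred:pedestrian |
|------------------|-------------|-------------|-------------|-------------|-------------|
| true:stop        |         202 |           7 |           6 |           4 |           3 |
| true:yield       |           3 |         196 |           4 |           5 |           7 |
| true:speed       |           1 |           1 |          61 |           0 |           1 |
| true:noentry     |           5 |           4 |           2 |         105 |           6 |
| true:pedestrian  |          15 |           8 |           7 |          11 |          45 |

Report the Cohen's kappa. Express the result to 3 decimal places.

0.814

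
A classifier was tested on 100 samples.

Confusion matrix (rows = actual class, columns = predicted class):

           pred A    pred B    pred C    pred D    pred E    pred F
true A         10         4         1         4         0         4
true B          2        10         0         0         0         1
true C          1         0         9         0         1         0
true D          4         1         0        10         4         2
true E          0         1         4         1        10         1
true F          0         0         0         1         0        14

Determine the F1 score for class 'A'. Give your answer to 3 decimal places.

0.500

Treat 'A' as positive and all other classes as negative.
F1 score = 2·TP/(2·TP+FP+FN).
A: TP=10, FP=2+1+4+0+0=7, FN=4+1+4+0+4=13 → 20/40 = 0.5000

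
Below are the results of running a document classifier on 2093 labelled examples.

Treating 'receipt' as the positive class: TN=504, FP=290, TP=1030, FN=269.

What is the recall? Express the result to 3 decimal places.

Recall = TP/(TP+FN) = 1030/(1030+269) = 1030/1299 = 0.793

0.793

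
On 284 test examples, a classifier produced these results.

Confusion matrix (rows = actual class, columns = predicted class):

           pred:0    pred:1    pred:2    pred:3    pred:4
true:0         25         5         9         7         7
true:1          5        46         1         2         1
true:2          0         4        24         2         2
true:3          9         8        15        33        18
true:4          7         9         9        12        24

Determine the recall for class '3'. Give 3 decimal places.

One-vs-rest for '3': TP = diagonal; FP = other classes predicted '3'; FN = '3' predicted as other.
recall = TP/(TP+FN).
3: TP=33, FN=9+8+15+18=50 → 33/83 = 0.3976

0.398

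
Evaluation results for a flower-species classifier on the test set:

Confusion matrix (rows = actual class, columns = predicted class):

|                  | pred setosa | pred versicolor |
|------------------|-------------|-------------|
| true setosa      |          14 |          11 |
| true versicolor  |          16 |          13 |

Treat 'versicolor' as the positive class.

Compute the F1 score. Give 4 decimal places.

0.4906

Precision = TP/(TP+FP) = 13/24 = 0.5417
Recall = TP/(TP+FN) = 13/29 = 0.4483
F1 = 2·TP/(2·TP+FP+FN) = 26/53 = 0.4906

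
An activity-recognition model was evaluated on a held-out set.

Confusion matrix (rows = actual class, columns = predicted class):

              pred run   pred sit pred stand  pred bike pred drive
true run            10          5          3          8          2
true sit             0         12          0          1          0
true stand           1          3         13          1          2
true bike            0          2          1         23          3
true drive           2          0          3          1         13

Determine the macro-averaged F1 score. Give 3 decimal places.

Per-class F1 score (2·TP/(2·TP+FP+FN)):
  run: TP=10, FP=0+1+0+2=3, FN=5+3+8+2=18 → 20/41 = 0.4878
  sit: TP=12, FP=5+3+2+0=10, FN=0+0+1+0=1 → 24/35 = 0.6857
  stand: TP=13, FP=3+0+1+3=7, FN=1+3+1+2=7 → 26/40 = 0.6500
  bike: TP=23, FP=8+1+1+1=11, FN=0+2+1+3=6 → 46/63 = 0.7302
  drive: TP=13, FP=2+0+2+3=7, FN=2+0+3+1=6 → 26/39 = 0.6667
Macro-F1 score = mean = (0.4878 + 0.6857 + 0.6500 + 0.7302 + 0.6667) / 5 = 0.644

0.644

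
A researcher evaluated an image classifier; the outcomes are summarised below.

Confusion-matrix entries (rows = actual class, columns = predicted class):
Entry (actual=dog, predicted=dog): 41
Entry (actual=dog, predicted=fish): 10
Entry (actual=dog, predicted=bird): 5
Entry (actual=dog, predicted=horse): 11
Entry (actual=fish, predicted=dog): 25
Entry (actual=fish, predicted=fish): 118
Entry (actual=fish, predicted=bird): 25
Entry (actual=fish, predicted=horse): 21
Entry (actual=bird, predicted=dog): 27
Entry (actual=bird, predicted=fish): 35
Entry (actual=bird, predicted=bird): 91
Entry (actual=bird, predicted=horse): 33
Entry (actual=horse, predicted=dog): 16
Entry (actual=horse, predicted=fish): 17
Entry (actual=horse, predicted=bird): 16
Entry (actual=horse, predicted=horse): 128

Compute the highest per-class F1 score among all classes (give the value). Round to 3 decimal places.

0.692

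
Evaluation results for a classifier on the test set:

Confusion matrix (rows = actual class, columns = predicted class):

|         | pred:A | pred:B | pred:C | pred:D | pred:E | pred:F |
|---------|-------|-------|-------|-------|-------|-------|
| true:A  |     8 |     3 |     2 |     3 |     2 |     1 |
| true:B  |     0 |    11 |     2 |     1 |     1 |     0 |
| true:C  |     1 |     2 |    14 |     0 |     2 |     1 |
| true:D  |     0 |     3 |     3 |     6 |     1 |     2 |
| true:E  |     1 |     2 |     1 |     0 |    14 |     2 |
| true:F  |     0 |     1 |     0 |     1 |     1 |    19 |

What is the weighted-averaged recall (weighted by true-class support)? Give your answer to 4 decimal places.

0.6486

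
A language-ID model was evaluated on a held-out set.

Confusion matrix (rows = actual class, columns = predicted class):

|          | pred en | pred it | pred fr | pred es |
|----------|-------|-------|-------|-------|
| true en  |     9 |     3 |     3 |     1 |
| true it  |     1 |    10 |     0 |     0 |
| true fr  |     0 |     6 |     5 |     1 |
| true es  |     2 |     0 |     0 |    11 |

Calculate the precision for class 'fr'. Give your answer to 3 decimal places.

Treat 'fr' as positive and all other classes as negative.
precision = TP/(TP+FP).
fr: TP=5, FP=3+0+0=3 → 5/8 = 0.6250

0.625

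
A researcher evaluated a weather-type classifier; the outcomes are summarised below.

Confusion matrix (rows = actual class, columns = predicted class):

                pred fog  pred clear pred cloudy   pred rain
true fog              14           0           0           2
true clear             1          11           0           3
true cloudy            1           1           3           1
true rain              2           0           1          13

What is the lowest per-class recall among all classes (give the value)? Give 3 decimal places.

0.500

Per-class recall (TP/(TP+FN)):
  fog: TP=14, FN=0+0+2=2 → 14/16 = 0.8750
  clear: TP=11, FN=1+0+3=4 → 11/15 = 0.7333
  cloudy: TP=3, FN=1+1+1=3 → 3/6 = 0.5000
  rain: TP=13, FN=2+0+1=3 → 13/16 = 0.8125
Lowest is class 'cloudy' with recall = 0.500.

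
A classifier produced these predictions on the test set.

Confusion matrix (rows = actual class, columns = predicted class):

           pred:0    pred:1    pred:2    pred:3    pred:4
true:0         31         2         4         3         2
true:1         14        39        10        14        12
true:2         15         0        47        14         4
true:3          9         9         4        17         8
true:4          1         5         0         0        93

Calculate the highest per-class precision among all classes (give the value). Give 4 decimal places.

0.7815

Per-class precision (TP/(TP+FP)):
  0: TP=31, FP=14+15+9+1=39 → 31/70 = 0.44286
  1: TP=39, FP=2+0+9+5=16 → 39/55 = 0.70909
  2: TP=47, FP=4+10+4+0=18 → 47/65 = 0.72308
  3: TP=17, FP=3+14+14+0=31 → 17/48 = 0.35417
  4: TP=93, FP=2+12+4+8=26 → 93/119 = 0.78151
Highest is class '4' with precision = 0.7815.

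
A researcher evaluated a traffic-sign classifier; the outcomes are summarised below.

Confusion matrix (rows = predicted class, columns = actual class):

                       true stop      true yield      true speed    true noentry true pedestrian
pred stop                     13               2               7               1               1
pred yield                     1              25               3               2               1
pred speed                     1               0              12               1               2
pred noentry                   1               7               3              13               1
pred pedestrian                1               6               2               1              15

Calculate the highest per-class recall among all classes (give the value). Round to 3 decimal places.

Per-class recall (TP/(TP+FN)):
  stop: TP=13, FN=1+1+1+1=4 → 13/17 = 0.7647
  yield: TP=25, FN=2+0+7+6=15 → 25/40 = 0.6250
  speed: TP=12, FN=7+3+3+2=15 → 12/27 = 0.4444
  noentry: TP=13, FN=1+2+1+1=5 → 13/18 = 0.7222
  pedestrian: TP=15, FN=1+1+2+1=5 → 15/20 = 0.7500
Highest is class 'stop' with recall = 0.765.

0.765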